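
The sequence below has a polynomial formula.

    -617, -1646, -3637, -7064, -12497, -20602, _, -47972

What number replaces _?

-32141

Using the first 6 terms:
First differences: -1029, -1991, -3427, -5433, -8105
Second differences: -962, -1436, -2006, -2672
Third differences: -474, -570, -666
Fourth differences: -96, -96
Constant fourth difference = -96.
Extend forward: -666 − 96 = -762;  -2672 − 762 = -3434;  -8105 − 3434 = -11539;  -20602 − 11539 = -32141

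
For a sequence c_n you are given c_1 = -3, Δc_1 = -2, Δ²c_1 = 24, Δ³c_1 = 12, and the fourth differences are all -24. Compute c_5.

Build the table forward from the leading diagonal:
D4: -24  -24  -24  -24  -24
D3: 12  -12  -36  -60  -84
D2: 24  36  24  -12  -72
D1: -2  22  58  82  70
c: -3  -5  17  75  157

157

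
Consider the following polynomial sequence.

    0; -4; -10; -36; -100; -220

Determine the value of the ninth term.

-1096

Δ: -4  -6  -26  -64  -120
Δ²: -2  -20  -38  -56
Δ³: -18  -18  -18
Constant third difference = -18, so extend:
-56 − 18 = -74;  -120 − 74 = -194;  -220 − 194 = -414
-74 − 18 = -92;  -194 − 92 = -286;  -414 − 286 = -700
-92 − 18 = -110;  -286 − 110 = -396;  -700 − 396 = -1096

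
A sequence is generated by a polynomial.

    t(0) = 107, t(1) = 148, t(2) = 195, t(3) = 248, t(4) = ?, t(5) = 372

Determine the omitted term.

307

Using the first 4 terms:
41  47  53
6  6
Constant second difference = 6.
Extend forward: 53 + 6 = 59;  248 + 59 = 307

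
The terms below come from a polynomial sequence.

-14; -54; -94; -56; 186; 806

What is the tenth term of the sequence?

-40 , -40 , 38 , 242 , 620
0 , 78 , 204 , 378
78 , 126 , 174
48 , 48
Fourth differences constant at 48.
174 + 48 = 222;  378 + 222 = 600;  620 + 600 = 1220;  806 + 1220 = 2026
222 + 48 = 270;  600 + 270 = 870;  1220 + 870 = 2090;  2026 + 2090 = 4116
270 + 48 = 318;  870 + 318 = 1188;  2090 + 1188 = 3278;  4116 + 3278 = 7394
318 + 48 = 366;  1188 + 366 = 1554;  3278 + 1554 = 4832;  7394 + 4832 = 12226

12226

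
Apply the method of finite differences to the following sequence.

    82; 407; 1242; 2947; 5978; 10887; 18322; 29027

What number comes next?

D1: 325, 835, 1705, 3031, 4909, 7435, 10705
D2: 510, 870, 1326, 1878, 2526, 3270
D3: 360, 456, 552, 648, 744
D4: 96, 96, 96, 96
Fourth differences constant at 96.
744 + 96 = 840;  3270 + 840 = 4110;  10705 + 4110 = 14815;  29027 + 14815 = 43842

43842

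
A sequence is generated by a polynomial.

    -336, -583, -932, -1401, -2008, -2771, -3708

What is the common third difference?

Δ: -247, -349, -469, -607, -763, -937
Δ²: -102, -120, -138, -156, -174
Δ³: -18, -18, -18, -18

-18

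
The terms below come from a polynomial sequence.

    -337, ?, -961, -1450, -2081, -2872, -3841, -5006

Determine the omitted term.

Using the last 6 terms:
First differences: -489  -631  -791  -969  -1165
Second differences: -142  -160  -178  -196
Third differences: -18  -18  -18
Constant third difference = -18.
Extend backward: -142 + 18 = -124;  -489 + 124 = -365;  -961 + 365 = -596

-596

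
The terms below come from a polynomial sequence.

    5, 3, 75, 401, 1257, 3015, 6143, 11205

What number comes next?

-2, 72, 326, 856, 1758, 3128, 5062
74, 254, 530, 902, 1370, 1934
180, 276, 372, 468, 564
96, 96, 96, 96
Fourth differences constant at 96.
564 + 96 = 660;  1934 + 660 = 2594;  5062 + 2594 = 7656;  11205 + 7656 = 18861

18861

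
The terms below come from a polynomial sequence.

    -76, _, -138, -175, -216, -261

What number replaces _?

-105

Using the last 4 terms:
Δ: -37, -41, -45
Δ²: -4, -4
Constant second difference = -4.
Extend backward: -37 + 4 = -33;  -138 + 33 = -105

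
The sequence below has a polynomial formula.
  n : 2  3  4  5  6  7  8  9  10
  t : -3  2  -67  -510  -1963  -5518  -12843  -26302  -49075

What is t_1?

D1: 5, -69, -443, -1453, -3555, -7325, -13459, -22773
D2: -74, -374, -1010, -2102, -3770, -6134, -9314
D3: -300, -636, -1092, -1668, -2364, -3180
D4: -336, -456, -576, -696, -816
D5: -120, -120, -120, -120
The fifth differences are constant at -120.
Work back: -336 + 120 = -216;  -300 + 216 = -84;  -74 + 84 = 10;  5 − 10 = -5;  -3 + 5 = 2

2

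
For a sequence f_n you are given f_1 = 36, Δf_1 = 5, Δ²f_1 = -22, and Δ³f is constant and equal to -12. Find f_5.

Build the table forward from the leading diagonal:
Δ³: -12  -12  -12  -12  -12
Δ²: -22  -34  -46  -58  -70
Δ: 5  -17  -51  -97  -155
f: 36  41  24  -27  -124

-124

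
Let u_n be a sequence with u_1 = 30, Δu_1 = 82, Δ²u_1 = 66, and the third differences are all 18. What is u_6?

Build the table forward from the leading diagonal:
Δ³: 18  18  18  18  18  18
Δ²: 66  84  102  120  138  156
Δ: 82  148  232  334  454  592
u: 30  112  260  492  826  1280

1280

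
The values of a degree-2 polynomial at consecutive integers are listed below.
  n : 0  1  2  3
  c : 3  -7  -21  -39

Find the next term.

-10  -14  -18
-4  -4
The second differences are constant (-4).
-18 − 4 = -22;  -39 − 22 = -61

-61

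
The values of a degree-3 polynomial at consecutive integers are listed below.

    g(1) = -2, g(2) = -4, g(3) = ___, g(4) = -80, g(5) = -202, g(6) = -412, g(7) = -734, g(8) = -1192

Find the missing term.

Using the last 5 terms:
First differences: -122, -210, -322, -458
Second differences: -88, -112, -136
Third differences: -24, -24
Constant third difference = -24.
Extend backward: -88 + 24 = -64;  -122 + 64 = -58;  -80 + 58 = -22

-22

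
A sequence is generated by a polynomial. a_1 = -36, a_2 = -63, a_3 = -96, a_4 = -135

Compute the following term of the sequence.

-180

Δ: -27, -33, -39
Δ²: -6, -6
Constant second difference = -6, so extend:
-39 − 6 = -45;  -135 − 45 = -180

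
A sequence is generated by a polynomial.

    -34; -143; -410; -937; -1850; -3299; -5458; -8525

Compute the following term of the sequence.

Δ: -109  -267  -527  -913  -1449  -2159  -3067
Δ²: -158  -260  -386  -536  -710  -908
Δ³: -102  -126  -150  -174  -198
Δ⁴: -24  -24  -24  -24
The fourth differences are constant (-24).
-198 − 24 = -222;  -908 − 222 = -1130;  -3067 − 1130 = -4197;  -8525 − 4197 = -12722

-12722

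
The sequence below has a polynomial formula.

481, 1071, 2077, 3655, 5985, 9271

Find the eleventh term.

First differences: 590, 1006, 1578, 2330, 3286
Second differences: 416, 572, 752, 956
Third differences: 156, 180, 204
Fourth differences: 24, 24
The fourth differences are constant (24).
204 + 24 = 228;  956 + 228 = 1184;  3286 + 1184 = 4470;  9271 + 4470 = 13741
228 + 24 = 252;  1184 + 252 = 1436;  4470 + 1436 = 5906;  13741 + 5906 = 19647
252 + 24 = 276;  1436 + 276 = 1712;  5906 + 1712 = 7618;  19647 + 7618 = 27265
276 + 24 = 300;  1712 + 300 = 2012;  7618 + 2012 = 9630;  27265 + 9630 = 36895
300 + 24 = 324;  2012 + 324 = 2336;  9630 + 2336 = 11966;  36895 + 11966 = 48861

48861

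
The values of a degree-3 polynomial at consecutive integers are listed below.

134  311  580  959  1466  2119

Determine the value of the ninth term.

5134

D1: 177 , 269 , 379 , 507 , 653
D2: 92 , 110 , 128 , 146
D3: 18 , 18 , 18
Third differences constant at 18.
146 + 18 = 164;  653 + 164 = 817;  2119 + 817 = 2936
164 + 18 = 182;  817 + 182 = 999;  2936 + 999 = 3935
182 + 18 = 200;  999 + 200 = 1199;  3935 + 1199 = 5134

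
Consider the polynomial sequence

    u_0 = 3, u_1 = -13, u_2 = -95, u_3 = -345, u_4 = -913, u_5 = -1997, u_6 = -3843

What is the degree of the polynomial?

4

Δ: -16, -82, -250, -568, -1084, -1846
Δ²: -66, -168, -318, -516, -762
Δ³: -102, -150, -198, -246
Δ⁴: -48, -48, -48
The fourth differences are constant, so the polynomial has degree 4.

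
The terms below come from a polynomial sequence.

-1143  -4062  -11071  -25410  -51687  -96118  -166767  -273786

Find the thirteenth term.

D1: -2919, -7009, -14339, -26277, -44431, -70649, -107019
D2: -4090, -7330, -11938, -18154, -26218, -36370
D3: -3240, -4608, -6216, -8064, -10152
D4: -1368, -1608, -1848, -2088
D5: -240, -240, -240
Fifth differences constant at -240.
-2088 − 240 = -2328;  -10152 − 2328 = -12480;  -36370 − 12480 = -48850;  -107019 − 48850 = -155869;  -273786 − 155869 = -429655
-2328 − 240 = -2568;  -12480 − 2568 = -15048;  -48850 − 15048 = -63898;  -155869 − 63898 = -219767;  -429655 − 219767 = -649422
-2568 − 240 = -2808;  -15048 − 2808 = -17856;  -63898 − 17856 = -81754;  -219767 − 81754 = -301521;  -649422 − 301521 = -950943
-2808 − 240 = -3048;  -17856 − 3048 = -20904;  -81754 − 20904 = -102658;  -301521 − 102658 = -404179;  -950943 − 404179 = -1355122
-3048 − 240 = -3288;  -20904 − 3288 = -24192;  -102658 − 24192 = -126850;  -404179 − 126850 = -531029;  -1355122 − 531029 = -1886151

-1886151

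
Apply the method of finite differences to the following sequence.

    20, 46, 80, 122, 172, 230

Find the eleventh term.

640

Δ: 26, 34, 42, 50, 58
Δ²: 8, 8, 8, 8
The second differences are constant (8).
58 + 8 = 66;  230 + 66 = 296
66 + 8 = 74;  296 + 74 = 370
74 + 8 = 82;  370 + 82 = 452
82 + 8 = 90;  452 + 90 = 542
90 + 8 = 98;  542 + 98 = 640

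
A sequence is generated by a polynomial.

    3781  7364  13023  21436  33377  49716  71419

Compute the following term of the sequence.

99548

3583 , 5659 , 8413 , 11941 , 16339 , 21703
2076 , 2754 , 3528 , 4398 , 5364
678 , 774 , 870 , 966
96 , 96 , 96
Fourth differences constant at 96.
966 + 96 = 1062;  5364 + 1062 = 6426;  21703 + 6426 = 28129;  71419 + 28129 = 99548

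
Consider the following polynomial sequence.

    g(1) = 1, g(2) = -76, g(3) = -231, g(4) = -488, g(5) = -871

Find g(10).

-5516

D1: -77  -155  -257  -383
D2: -78  -102  -126
D3: -24  -24
Third differences constant at -24.
-126 − 24 = -150;  -383 − 150 = -533;  -871 − 533 = -1404
-150 − 24 = -174;  -533 − 174 = -707;  -1404 − 707 = -2111
-174 − 24 = -198;  -707 − 198 = -905;  -2111 − 905 = -3016
-198 − 24 = -222;  -905 − 222 = -1127;  -3016 − 1127 = -4143
-222 − 24 = -246;  -1127 − 246 = -1373;  -4143 − 1373 = -5516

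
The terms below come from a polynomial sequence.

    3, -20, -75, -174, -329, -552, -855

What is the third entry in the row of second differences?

D1: -23, -55, -99, -155, -223, -303
D2: -32, -44, -56, -68, -80
D3: -12, -12, -12, -12

-56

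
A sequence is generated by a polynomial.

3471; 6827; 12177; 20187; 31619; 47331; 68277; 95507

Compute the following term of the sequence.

130167

First differences: 3356, 5350, 8010, 11432, 15712, 20946, 27230
Second differences: 1994, 2660, 3422, 4280, 5234, 6284
Third differences: 666, 762, 858, 954, 1050
Fourth differences: 96, 96, 96, 96
The fourth differences are constant (96).
1050 + 96 = 1146;  6284 + 1146 = 7430;  27230 + 7430 = 34660;  95507 + 34660 = 130167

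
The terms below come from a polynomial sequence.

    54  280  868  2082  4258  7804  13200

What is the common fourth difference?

72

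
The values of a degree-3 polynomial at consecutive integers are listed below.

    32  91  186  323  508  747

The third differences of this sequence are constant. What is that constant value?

Δ: 59, 95, 137, 185, 239
Δ²: 36, 42, 48, 54
Δ³: 6, 6, 6

6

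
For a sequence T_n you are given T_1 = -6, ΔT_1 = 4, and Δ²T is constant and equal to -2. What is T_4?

Build the table forward from the leading diagonal:
D2: -2  -2  -2  -2
D1: 4  2  0  -2
T: -6  -2  0  0

0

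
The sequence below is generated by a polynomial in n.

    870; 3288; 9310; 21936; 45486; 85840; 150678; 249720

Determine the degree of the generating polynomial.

2418, 6022, 12626, 23550, 40354, 64838, 99042
3604, 6604, 10924, 16804, 24484, 34204
3000, 4320, 5880, 7680, 9720
1320, 1560, 1800, 2040
240, 240, 240
The fifth differences are constant, so the polynomial has degree 5.

5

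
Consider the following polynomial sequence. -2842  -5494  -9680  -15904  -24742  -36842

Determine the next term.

-52924

-2652 , -4186 , -6224 , -8838 , -12100
-1534 , -2038 , -2614 , -3262
-504 , -576 , -648
-72 , -72
Fourth differences constant at -72.
-648 − 72 = -720;  -3262 − 720 = -3982;  -12100 − 3982 = -16082;  -36842 − 16082 = -52924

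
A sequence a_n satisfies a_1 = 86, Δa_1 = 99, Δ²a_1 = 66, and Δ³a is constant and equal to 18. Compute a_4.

Build the table forward from the leading diagonal:
D3: 18  18  18  18
D2: 66  84  102  120
D1: 99  165  249  351
a: 86  185  350  599

599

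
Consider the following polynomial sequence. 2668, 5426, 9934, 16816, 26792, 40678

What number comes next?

Δ: 2758  4508  6882  9976  13886
Δ²: 1750  2374  3094  3910
Δ³: 624  720  816
Δ⁴: 96  96
Constant fourth difference = 96, so extend:
816 + 96 = 912;  3910 + 912 = 4822;  13886 + 4822 = 18708;  40678 + 18708 = 59386

59386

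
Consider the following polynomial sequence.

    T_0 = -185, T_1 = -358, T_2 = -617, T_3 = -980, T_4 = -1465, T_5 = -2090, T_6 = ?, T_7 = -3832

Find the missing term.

-2873

Using the first 6 terms:
D1: -173  -259  -363  -485  -625
D2: -86  -104  -122  -140
D3: -18  -18  -18
Constant third difference = -18.
Extend forward: -140 − 18 = -158;  -625 − 158 = -783;  -2090 − 783 = -2873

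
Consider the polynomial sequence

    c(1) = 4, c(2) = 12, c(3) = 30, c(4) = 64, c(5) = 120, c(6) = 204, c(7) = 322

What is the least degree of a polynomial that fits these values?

3

8, 18, 34, 56, 84, 118
10, 16, 22, 28, 34
6, 6, 6, 6
The third differences are constant, so the polynomial has degree 3.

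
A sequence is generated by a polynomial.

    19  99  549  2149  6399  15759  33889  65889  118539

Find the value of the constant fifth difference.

Δ: 80, 450, 1600, 4250, 9360, 18130, 32000, 52650
Δ²: 370, 1150, 2650, 5110, 8770, 13870, 20650
Δ³: 780, 1500, 2460, 3660, 5100, 6780
Δ⁴: 720, 960, 1200, 1440, 1680
Δ⁵: 240, 240, 240, 240

240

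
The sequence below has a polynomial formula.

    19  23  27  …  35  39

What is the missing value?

31

Using the first 3 terms:
Δ: 4  4
Constant first difference = 4.
Extend forward: 27 + 4 = 31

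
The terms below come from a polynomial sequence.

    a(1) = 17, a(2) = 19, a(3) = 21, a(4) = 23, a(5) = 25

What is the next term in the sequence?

27

Δ: 2  2  2  2
First differences constant at 2.
25 + 2 = 27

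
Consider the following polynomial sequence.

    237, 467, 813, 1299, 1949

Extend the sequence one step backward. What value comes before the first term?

99

First differences: 230, 346, 486, 650
Second differences: 116, 140, 164
Third differences: 24, 24
The third differences are constant at 24.
Work back: 116 − 24 = 92;  230 − 92 = 138;  237 − 138 = 99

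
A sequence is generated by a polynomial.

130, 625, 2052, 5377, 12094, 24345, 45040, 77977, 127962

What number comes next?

495 , 1427 , 3325 , 6717 , 12251 , 20695 , 32937 , 49985
932 , 1898 , 3392 , 5534 , 8444 , 12242 , 17048
966 , 1494 , 2142 , 2910 , 3798 , 4806
528 , 648 , 768 , 888 , 1008
120 , 120 , 120 , 120
The fifth differences are constant (120).
1008 + 120 = 1128;  4806 + 1128 = 5934;  17048 + 5934 = 22982;  49985 + 22982 = 72967;  127962 + 72967 = 200929

200929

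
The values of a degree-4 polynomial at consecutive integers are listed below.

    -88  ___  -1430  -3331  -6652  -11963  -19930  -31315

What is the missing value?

-475

Using the last 6 terms:
-1901, -3321, -5311, -7967, -11385
-1420, -1990, -2656, -3418
-570, -666, -762
-96, -96
Constant fourth difference = -96.
Extend backward: -570 + 96 = -474;  -1420 + 474 = -946;  -1901 + 946 = -955;  -1430 + 955 = -475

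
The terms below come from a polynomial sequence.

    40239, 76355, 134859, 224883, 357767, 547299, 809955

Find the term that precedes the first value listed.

36116  58504  90024  132884  189532  262656
22388  31520  42860  56648  73124
9132  11340  13788  16476
2208  2448  2688
240  240
The fifth differences are constant at 240.
Work back: 2208 − 240 = 1968;  9132 − 1968 = 7164;  22388 − 7164 = 15224;  36116 − 15224 = 20892;  40239 − 20892 = 19347

19347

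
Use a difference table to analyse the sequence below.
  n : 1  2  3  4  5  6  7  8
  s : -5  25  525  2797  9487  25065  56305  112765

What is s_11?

580885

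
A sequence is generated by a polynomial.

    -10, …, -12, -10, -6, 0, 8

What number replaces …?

Using the last 5 terms:
D1: 2  4  6  8
D2: 2  2  2
Constant second difference = 2.
Extend backward: 2 − 2 = 0;  -12 + 0 = -12

-12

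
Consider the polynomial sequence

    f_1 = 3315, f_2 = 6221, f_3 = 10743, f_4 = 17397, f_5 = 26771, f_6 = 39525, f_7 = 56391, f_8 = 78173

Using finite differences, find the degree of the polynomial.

D1: 2906, 4522, 6654, 9374, 12754, 16866, 21782
D2: 1616, 2132, 2720, 3380, 4112, 4916
D3: 516, 588, 660, 732, 804
D4: 72, 72, 72, 72
The fourth differences are constant, so the polynomial has degree 4.

4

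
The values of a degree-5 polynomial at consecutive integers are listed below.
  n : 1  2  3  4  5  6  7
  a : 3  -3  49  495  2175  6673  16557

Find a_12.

335767

First differences: -6, 52, 446, 1680, 4498, 9884
Second differences: 58, 394, 1234, 2818, 5386
Third differences: 336, 840, 1584, 2568
Fourth differences: 504, 744, 984
Fifth differences: 240, 240
Fifth differences constant at 240.
984 + 240 = 1224;  2568 + 1224 = 3792;  5386 + 3792 = 9178;  9884 + 9178 = 19062;  16557 + 19062 = 35619
1224 + 240 = 1464;  3792 + 1464 = 5256;  9178 + 5256 = 14434;  19062 + 14434 = 33496;  35619 + 33496 = 69115
1464 + 240 = 1704;  5256 + 1704 = 6960;  14434 + 6960 = 21394;  33496 + 21394 = 54890;  69115 + 54890 = 124005
1704 + 240 = 1944;  6960 + 1944 = 8904;  21394 + 8904 = 30298;  54890 + 30298 = 85188;  124005 + 85188 = 209193
1944 + 240 = 2184;  8904 + 2184 = 11088;  30298 + 11088 = 41386;  85188 + 41386 = 126574;  209193 + 126574 = 335767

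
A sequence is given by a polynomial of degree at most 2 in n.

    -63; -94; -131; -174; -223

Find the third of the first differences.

-43

First differences: -31, -37, -43, -49
Second differences: -6, -6, -6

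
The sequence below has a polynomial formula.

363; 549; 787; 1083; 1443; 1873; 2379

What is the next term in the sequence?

2967

Δ: 186  238  296  360  430  506
Δ²: 52  58  64  70  76
Δ³: 6  6  6  6
Third differences constant at 6.
76 + 6 = 82;  506 + 82 = 588;  2379 + 588 = 2967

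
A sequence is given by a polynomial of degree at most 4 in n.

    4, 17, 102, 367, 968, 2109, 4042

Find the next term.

7067

First differences: 13 , 85 , 265 , 601 , 1141 , 1933
Second differences: 72 , 180 , 336 , 540 , 792
Third differences: 108 , 156 , 204 , 252
Fourth differences: 48 , 48 , 48
Constant fourth difference = 48, so extend:
252 + 48 = 300;  792 + 300 = 1092;  1933 + 1092 = 3025;  4042 + 3025 = 7067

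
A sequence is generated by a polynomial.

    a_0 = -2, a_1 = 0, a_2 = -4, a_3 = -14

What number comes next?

-30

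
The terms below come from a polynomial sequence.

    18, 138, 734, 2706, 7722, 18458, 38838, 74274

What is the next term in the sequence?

First differences: 120, 596, 1972, 5016, 10736, 20380, 35436
Second differences: 476, 1376, 3044, 5720, 9644, 15056
Third differences: 900, 1668, 2676, 3924, 5412
Fourth differences: 768, 1008, 1248, 1488
Fifth differences: 240, 240, 240
The fifth differences are constant (240).
1488 + 240 = 1728;  5412 + 1728 = 7140;  15056 + 7140 = 22196;  35436 + 22196 = 57632;  74274 + 57632 = 131906

131906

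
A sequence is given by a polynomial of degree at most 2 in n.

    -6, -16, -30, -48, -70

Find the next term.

-96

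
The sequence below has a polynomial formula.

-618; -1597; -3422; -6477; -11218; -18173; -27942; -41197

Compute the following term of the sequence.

-58682

-979 , -1825 , -3055 , -4741 , -6955 , -9769 , -13255
-846 , -1230 , -1686 , -2214 , -2814 , -3486
-384 , -456 , -528 , -600 , -672
-72 , -72 , -72 , -72
Constant fourth difference = -72, so extend:
-672 − 72 = -744;  -3486 − 744 = -4230;  -13255 − 4230 = -17485;  -41197 − 17485 = -58682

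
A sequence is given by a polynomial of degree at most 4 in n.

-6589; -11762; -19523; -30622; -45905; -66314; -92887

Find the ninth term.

-169157

Δ: -5173  -7761  -11099  -15283  -20409  -26573
Δ²: -2588  -3338  -4184  -5126  -6164
Δ³: -750  -846  -942  -1038
Δ⁴: -96  -96  -96
Constant fourth difference = -96, so extend:
-1038 − 96 = -1134;  -6164 − 1134 = -7298;  -26573 − 7298 = -33871;  -92887 − 33871 = -126758
-1134 − 96 = -1230;  -7298 − 1230 = -8528;  -33871 − 8528 = -42399;  -126758 − 42399 = -169157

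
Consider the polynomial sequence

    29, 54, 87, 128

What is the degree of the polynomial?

First differences: 25, 33, 41
Second differences: 8, 8
The second differences are constant, so the polynomial has degree 2.

2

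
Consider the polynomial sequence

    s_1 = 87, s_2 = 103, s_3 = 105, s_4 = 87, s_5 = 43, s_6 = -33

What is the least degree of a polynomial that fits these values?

3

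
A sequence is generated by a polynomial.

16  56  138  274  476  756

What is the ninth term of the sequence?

Δ: 40  82  136  202  280
Δ²: 42  54  66  78
Δ³: 12  12  12
Third differences constant at 12.
78 + 12 = 90;  280 + 90 = 370;  756 + 370 = 1126
90 + 12 = 102;  370 + 102 = 472;  1126 + 472 = 1598
102 + 12 = 114;  472 + 114 = 586;  1598 + 586 = 2184

2184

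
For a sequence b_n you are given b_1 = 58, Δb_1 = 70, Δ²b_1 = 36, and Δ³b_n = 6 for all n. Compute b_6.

828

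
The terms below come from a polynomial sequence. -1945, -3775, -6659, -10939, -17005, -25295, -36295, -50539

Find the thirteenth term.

-192469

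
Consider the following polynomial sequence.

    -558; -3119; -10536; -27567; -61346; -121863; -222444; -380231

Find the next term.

-616662

Δ: -2561, -7417, -17031, -33779, -60517, -100581, -157787
Δ²: -4856, -9614, -16748, -26738, -40064, -57206
Δ³: -4758, -7134, -9990, -13326, -17142
Δ⁴: -2376, -2856, -3336, -3816
Δ⁵: -480, -480, -480
The fifth differences are constant (-480).
-3816 − 480 = -4296;  -17142 − 4296 = -21438;  -57206 − 21438 = -78644;  -157787 − 78644 = -236431;  -380231 − 236431 = -616662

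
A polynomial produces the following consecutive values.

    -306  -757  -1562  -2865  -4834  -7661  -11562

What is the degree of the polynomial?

First differences: -451, -805, -1303, -1969, -2827, -3901
Second differences: -354, -498, -666, -858, -1074
Third differences: -144, -168, -192, -216
Fourth differences: -24, -24, -24
The fourth differences are constant, so the polynomial has degree 4.

4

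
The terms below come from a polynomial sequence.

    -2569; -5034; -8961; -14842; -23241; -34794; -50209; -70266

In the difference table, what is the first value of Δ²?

Δ: -2465, -3927, -5881, -8399, -11553, -15415, -20057
Δ²: -1462, -1954, -2518, -3154, -3862, -4642
Δ³: -492, -564, -636, -708, -780
Δ⁴: -72, -72, -72, -72

-1462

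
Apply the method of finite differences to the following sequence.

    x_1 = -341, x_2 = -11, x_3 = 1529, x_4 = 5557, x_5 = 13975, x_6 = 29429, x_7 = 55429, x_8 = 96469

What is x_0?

-235

Δ: 330, 1540, 4028, 8418, 15454, 26000, 41040
Δ²: 1210, 2488, 4390, 7036, 10546, 15040
Δ³: 1278, 1902, 2646, 3510, 4494
Δ⁴: 624, 744, 864, 984
Δ⁵: 120, 120, 120
The fifth differences are constant at 120.
Work back: 624 − 120 = 504;  1278 − 504 = 774;  1210 − 774 = 436;  330 − 436 = -106;  -341 + 106 = -235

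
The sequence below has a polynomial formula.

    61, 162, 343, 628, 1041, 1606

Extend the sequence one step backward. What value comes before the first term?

16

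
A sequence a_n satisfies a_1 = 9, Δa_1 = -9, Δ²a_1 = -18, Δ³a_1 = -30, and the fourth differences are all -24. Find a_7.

-1275

Build the table forward from the leading diagonal:
Fourth differences: -24, -24, -24, -24, -24, -24, -24
Third differences: -30, -54, -78, -102, -126, -150, -174
Second differences: -18, -48, -102, -180, -282, -408, -558
First differences: -9, -27, -75, -177, -357, -639, -1047
a: 9, 0, -27, -102, -279, -636, -1275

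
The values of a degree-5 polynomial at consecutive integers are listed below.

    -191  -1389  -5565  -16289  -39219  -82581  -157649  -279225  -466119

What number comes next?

D1: -1198, -4176, -10724, -22930, -43362, -75068, -121576, -186894
D2: -2978, -6548, -12206, -20432, -31706, -46508, -65318
D3: -3570, -5658, -8226, -11274, -14802, -18810
D4: -2088, -2568, -3048, -3528, -4008
D5: -480, -480, -480, -480
Fifth differences constant at -480.
-4008 − 480 = -4488;  -18810 − 4488 = -23298;  -65318 − 23298 = -88616;  -186894 − 88616 = -275510;  -466119 − 275510 = -741629

-741629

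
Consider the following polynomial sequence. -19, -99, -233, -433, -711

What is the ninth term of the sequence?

-2843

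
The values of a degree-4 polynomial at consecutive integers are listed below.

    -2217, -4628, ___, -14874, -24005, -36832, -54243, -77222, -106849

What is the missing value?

-8647

Using the last 6 terms:
-9131  -12827  -17411  -22979  -29627
-3696  -4584  -5568  -6648
-888  -984  -1080
-96  -96
Constant fourth difference = -96.
Extend backward: -888 + 96 = -792;  -3696 + 792 = -2904;  -9131 + 2904 = -6227;  -14874 + 6227 = -8647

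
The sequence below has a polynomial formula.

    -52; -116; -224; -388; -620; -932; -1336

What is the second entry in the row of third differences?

Δ: -64, -108, -164, -232, -312, -404
Δ²: -44, -56, -68, -80, -92
Δ³: -12, -12, -12, -12

-12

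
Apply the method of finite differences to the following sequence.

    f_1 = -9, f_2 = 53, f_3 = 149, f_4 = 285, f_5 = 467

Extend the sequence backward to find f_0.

62, 96, 136, 182
34, 40, 46
6, 6
The third differences are constant at 6.
Work back: 34 − 6 = 28;  62 − 28 = 34;  -9 − 34 = -43

-43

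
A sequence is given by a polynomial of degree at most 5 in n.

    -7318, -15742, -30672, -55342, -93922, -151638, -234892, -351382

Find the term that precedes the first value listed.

-2982

Δ: -8424  -14930  -24670  -38580  -57716  -83254  -116490
Δ²: -6506  -9740  -13910  -19136  -25538  -33236
Δ³: -3234  -4170  -5226  -6402  -7698
Δ⁴: -936  -1056  -1176  -1296
Δ⁵: -120  -120  -120
The fifth differences are constant at -120.
Work back: -936 + 120 = -816;  -3234 + 816 = -2418;  -6506 + 2418 = -4088;  -8424 + 4088 = -4336;  -7318 + 4336 = -2982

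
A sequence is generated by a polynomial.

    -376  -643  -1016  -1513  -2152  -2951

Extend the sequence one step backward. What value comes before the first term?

-197

-267, -373, -497, -639, -799
-106, -124, -142, -160
-18, -18, -18
The third differences are constant at -18.
Work back: -106 + 18 = -88;  -267 + 88 = -179;  -376 + 179 = -197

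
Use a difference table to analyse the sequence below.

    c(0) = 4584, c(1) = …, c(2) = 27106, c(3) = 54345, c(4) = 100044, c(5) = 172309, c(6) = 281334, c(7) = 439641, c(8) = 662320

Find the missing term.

Using the last 7 terms:
27239  45699  72265  109025  158307  222679
18460  26566  36760  49282  64372
8106  10194  12522  15090
2088  2328  2568
240  240
Constant fifth difference = 240.
Extend backward: 2088 − 240 = 1848;  8106 − 1848 = 6258;  18460 − 6258 = 12202;  27239 − 12202 = 15037;  27106 − 15037 = 12069

12069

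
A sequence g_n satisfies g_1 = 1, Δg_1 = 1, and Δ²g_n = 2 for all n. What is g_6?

Build the table forward from the leading diagonal:
Second differences: 2, 2, 2, 2, 2, 2
First differences: 1, 3, 5, 7, 9, 11
g: 1, 2, 5, 10, 17, 26

26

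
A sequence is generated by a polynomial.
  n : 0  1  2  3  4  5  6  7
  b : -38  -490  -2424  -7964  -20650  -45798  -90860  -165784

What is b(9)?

First differences: -452  -1934  -5540  -12686  -25148  -45062  -74924
Second differences: -1482  -3606  -7146  -12462  -19914  -29862
Third differences: -2124  -3540  -5316  -7452  -9948
Fourth differences: -1416  -1776  -2136  -2496
Fifth differences: -360  -360  -360
The fifth differences are constant (-360).
-2496 − 360 = -2856;  -9948 − 2856 = -12804;  -29862 − 12804 = -42666;  -74924 − 42666 = -117590;  -165784 − 117590 = -283374
-2856 − 360 = -3216;  -12804 − 3216 = -16020;  -42666 − 16020 = -58686;  -117590 − 58686 = -176276;  -283374 − 176276 = -459650

-459650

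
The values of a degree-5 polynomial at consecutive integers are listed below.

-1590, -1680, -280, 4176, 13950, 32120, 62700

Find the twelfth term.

622880

Δ: -90  1400  4456  9774  18170  30580
Δ²: 1490  3056  5318  8396  12410
Δ³: 1566  2262  3078  4014
Δ⁴: 696  816  936
Δ⁵: 120  120
Fifth differences constant at 120.
936 + 120 = 1056;  4014 + 1056 = 5070;  12410 + 5070 = 17480;  30580 + 17480 = 48060;  62700 + 48060 = 110760
1056 + 120 = 1176;  5070 + 1176 = 6246;  17480 + 6246 = 23726;  48060 + 23726 = 71786;  110760 + 71786 = 182546
1176 + 120 = 1296;  6246 + 1296 = 7542;  23726 + 7542 = 31268;  71786 + 31268 = 103054;  182546 + 103054 = 285600
1296 + 120 = 1416;  7542 + 1416 = 8958;  31268 + 8958 = 40226;  103054 + 40226 = 143280;  285600 + 143280 = 428880
1416 + 120 = 1536;  8958 + 1536 = 10494;  40226 + 10494 = 50720;  143280 + 50720 = 194000;  428880 + 194000 = 622880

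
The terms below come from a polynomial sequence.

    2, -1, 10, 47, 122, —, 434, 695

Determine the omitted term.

247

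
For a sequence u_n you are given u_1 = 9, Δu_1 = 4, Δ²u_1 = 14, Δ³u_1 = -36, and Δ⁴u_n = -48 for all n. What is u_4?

Build the table forward from the leading diagonal:
D4: -48  -48  -48  -48
D3: -36  -84  -132  -180
D2: 14  -22  -106  -238
D1: 4  18  -4  -110
u: 9  13  31  27

27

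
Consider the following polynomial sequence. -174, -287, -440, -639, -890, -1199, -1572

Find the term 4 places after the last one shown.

-3824

-113, -153, -199, -251, -309, -373
-40, -46, -52, -58, -64
-6, -6, -6, -6
Constant third difference = -6, so extend:
-64 − 6 = -70;  -373 − 70 = -443;  -1572 − 443 = -2015
-70 − 6 = -76;  -443 − 76 = -519;  -2015 − 519 = -2534
-76 − 6 = -82;  -519 − 82 = -601;  -2534 − 601 = -3135
-82 − 6 = -88;  -601 − 88 = -689;  -3135 − 689 = -3824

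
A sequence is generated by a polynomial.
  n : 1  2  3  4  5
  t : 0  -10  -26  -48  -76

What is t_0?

4

D1: -10  -16  -22  -28
D2: -6  -6  -6
The second differences are constant at -6.
Work back: -10 + 6 = -4;  0 + 4 = 4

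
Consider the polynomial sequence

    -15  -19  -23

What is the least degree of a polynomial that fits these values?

First differences: -4, -4
The first differences are constant, so the polynomial has degree 1.

1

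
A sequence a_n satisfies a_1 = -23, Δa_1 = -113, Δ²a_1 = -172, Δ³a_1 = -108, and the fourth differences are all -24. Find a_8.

-9046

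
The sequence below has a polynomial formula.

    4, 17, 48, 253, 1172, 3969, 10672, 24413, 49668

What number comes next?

92497

First differences: 13 , 31 , 205 , 919 , 2797 , 6703 , 13741 , 25255
Second differences: 18 , 174 , 714 , 1878 , 3906 , 7038 , 11514
Third differences: 156 , 540 , 1164 , 2028 , 3132 , 4476
Fourth differences: 384 , 624 , 864 , 1104 , 1344
Fifth differences: 240 , 240 , 240 , 240
Fifth differences constant at 240.
1344 + 240 = 1584;  4476 + 1584 = 6060;  11514 + 6060 = 17574;  25255 + 17574 = 42829;  49668 + 42829 = 92497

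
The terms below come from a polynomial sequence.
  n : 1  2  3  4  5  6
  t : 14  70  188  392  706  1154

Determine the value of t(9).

3542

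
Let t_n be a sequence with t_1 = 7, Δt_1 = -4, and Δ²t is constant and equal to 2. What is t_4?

Build the table forward from the leading diagonal:
D2: 2  2  2  2
D1: -4  -2  0  2
t: 7  3  1  1

1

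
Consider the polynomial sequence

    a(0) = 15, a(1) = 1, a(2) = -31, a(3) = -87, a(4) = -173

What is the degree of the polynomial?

D1: -14, -32, -56, -86
D2: -18, -24, -30
D3: -6, -6
The third differences are constant, so the polynomial has degree 3.

3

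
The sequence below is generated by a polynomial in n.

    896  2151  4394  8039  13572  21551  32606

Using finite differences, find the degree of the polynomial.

4

First differences: 1255, 2243, 3645, 5533, 7979, 11055
Second differences: 988, 1402, 1888, 2446, 3076
Third differences: 414, 486, 558, 630
Fourth differences: 72, 72, 72
The fourth differences are constant, so the polynomial has degree 4.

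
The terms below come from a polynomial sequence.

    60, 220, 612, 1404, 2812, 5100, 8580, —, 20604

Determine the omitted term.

13612

Using the first 7 terms:
Δ: 160, 392, 792, 1408, 2288, 3480
Δ²: 232, 400, 616, 880, 1192
Δ³: 168, 216, 264, 312
Δ⁴: 48, 48, 48
Constant fourth difference = 48.
Extend forward: 312 + 48 = 360;  1192 + 360 = 1552;  3480 + 1552 = 5032;  8580 + 5032 = 13612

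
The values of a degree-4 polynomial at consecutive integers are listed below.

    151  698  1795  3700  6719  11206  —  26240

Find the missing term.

Using the first 6 terms:
547, 1097, 1905, 3019, 4487
550, 808, 1114, 1468
258, 306, 354
48, 48
Constant fourth difference = 48.
Extend forward: 354 + 48 = 402;  1468 + 402 = 1870;  4487 + 1870 = 6357;  11206 + 6357 = 17563

17563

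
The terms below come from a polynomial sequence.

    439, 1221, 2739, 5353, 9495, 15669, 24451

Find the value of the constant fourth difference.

72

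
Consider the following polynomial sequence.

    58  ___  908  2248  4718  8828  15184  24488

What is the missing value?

284

Using the last 6 terms:
First differences: 1340, 2470, 4110, 6356, 9304
Second differences: 1130, 1640, 2246, 2948
Third differences: 510, 606, 702
Fourth differences: 96, 96
Constant fourth difference = 96.
Extend backward: 510 − 96 = 414;  1130 − 414 = 716;  1340 − 716 = 624;  908 − 624 = 284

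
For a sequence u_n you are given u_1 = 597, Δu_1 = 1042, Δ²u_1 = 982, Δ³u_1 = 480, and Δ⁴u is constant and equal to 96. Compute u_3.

Build the table forward from the leading diagonal:
D4: 96  96  96
D3: 480  576  672
D2: 982  1462  2038
D1: 1042  2024  3486
u: 597  1639  3663

3663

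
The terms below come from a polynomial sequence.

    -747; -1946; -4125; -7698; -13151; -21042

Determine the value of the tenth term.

D1: -1199  -2179  -3573  -5453  -7891
D2: -980  -1394  -1880  -2438
D3: -414  -486  -558
D4: -72  -72
Fourth differences constant at -72.
-558 − 72 = -630;  -2438 − 630 = -3068;  -7891 − 3068 = -10959;  -21042 − 10959 = -32001
-630 − 72 = -702;  -3068 − 702 = -3770;  -10959 − 3770 = -14729;  -32001 − 14729 = -46730
-702 − 72 = -774;  -3770 − 774 = -4544;  -14729 − 4544 = -19273;  -46730 − 19273 = -66003
-774 − 72 = -846;  -4544 − 846 = -5390;  -19273 − 5390 = -24663;  -66003 − 24663 = -90666

-90666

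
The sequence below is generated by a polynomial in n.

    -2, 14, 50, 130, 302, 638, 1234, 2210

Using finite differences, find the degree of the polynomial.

16, 36, 80, 172, 336, 596, 976
20, 44, 92, 164, 260, 380
24, 48, 72, 96, 120
24, 24, 24, 24
The fourth differences are constant, so the polynomial has degree 4.

4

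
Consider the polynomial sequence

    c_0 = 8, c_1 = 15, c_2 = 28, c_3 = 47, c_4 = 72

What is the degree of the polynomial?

D1: 7, 13, 19, 25
D2: 6, 6, 6
The second differences are constant, so the polynomial has degree 2.

2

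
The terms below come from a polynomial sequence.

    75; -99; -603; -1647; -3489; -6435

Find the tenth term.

-37059

D1: -174  -504  -1044  -1842  -2946
D2: -330  -540  -798  -1104
D3: -210  -258  -306
D4: -48  -48
Constant fourth difference = -48, so extend:
-306 − 48 = -354;  -1104 − 354 = -1458;  -2946 − 1458 = -4404;  -6435 − 4404 = -10839
-354 − 48 = -402;  -1458 − 402 = -1860;  -4404 − 1860 = -6264;  -10839 − 6264 = -17103
-402 − 48 = -450;  -1860 − 450 = -2310;  -6264 − 2310 = -8574;  -17103 − 8574 = -25677
-450 − 48 = -498;  -2310 − 498 = -2808;  -8574 − 2808 = -11382;  -25677 − 11382 = -37059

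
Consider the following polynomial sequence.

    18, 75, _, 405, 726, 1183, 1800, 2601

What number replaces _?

Using the last 5 terms:
321, 457, 617, 801
136, 160, 184
24, 24
Constant third difference = 24.
Extend backward: 136 − 24 = 112;  321 − 112 = 209;  405 − 209 = 196

196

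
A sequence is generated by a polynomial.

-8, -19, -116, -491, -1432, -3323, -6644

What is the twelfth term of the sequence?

-68219

Δ: -11, -97, -375, -941, -1891, -3321
Δ²: -86, -278, -566, -950, -1430
Δ³: -192, -288, -384, -480
Δ⁴: -96, -96, -96
Constant fourth difference = -96, so extend:
-480 − 96 = -576;  -1430 − 576 = -2006;  -3321 − 2006 = -5327;  -6644 − 5327 = -11971
-576 − 96 = -672;  -2006 − 672 = -2678;  -5327 − 2678 = -8005;  -11971 − 8005 = -19976
-672 − 96 = -768;  -2678 − 768 = -3446;  -8005 − 3446 = -11451;  -19976 − 11451 = -31427
-768 − 96 = -864;  -3446 − 864 = -4310;  -11451 − 4310 = -15761;  -31427 − 15761 = -47188
-864 − 96 = -960;  -4310 − 960 = -5270;  -15761 − 5270 = -21031;  -47188 − 21031 = -68219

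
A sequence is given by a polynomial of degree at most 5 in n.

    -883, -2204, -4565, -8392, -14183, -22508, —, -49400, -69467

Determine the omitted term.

Using the first 6 terms:
-1321  -2361  -3827  -5791  -8325
-1040  -1466  -1964  -2534
-426  -498  -570
-72  -72
Constant fourth difference = -72.
Extend forward: -570 − 72 = -642;  -2534 − 642 = -3176;  -8325 − 3176 = -11501;  -22508 − 11501 = -34009

-34009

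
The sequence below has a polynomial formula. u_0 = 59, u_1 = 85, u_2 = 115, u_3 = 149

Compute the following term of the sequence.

26 , 30 , 34
4 , 4
Constant second difference = 4, so extend:
34 + 4 = 38;  149 + 38 = 187

187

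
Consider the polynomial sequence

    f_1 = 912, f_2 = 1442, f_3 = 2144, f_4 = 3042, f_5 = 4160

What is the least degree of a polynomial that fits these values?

3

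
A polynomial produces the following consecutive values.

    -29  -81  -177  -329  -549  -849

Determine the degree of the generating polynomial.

Δ: -52, -96, -152, -220, -300
Δ²: -44, -56, -68, -80
Δ³: -12, -12, -12
The third differences are constant, so the polynomial has degree 3.

3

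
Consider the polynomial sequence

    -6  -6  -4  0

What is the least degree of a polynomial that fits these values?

First differences: 0, 2, 4
Second differences: 2, 2
The second differences are constant, so the polynomial has degree 2.

2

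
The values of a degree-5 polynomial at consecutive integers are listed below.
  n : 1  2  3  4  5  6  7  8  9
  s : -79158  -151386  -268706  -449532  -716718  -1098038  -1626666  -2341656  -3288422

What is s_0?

-37568

D1: -72228  -117320  -180826  -267186  -381320  -528628  -714990  -946766
D2: -45092  -63506  -86360  -114134  -147308  -186362  -231776
D3: -18414  -22854  -27774  -33174  -39054  -45414
D4: -4440  -4920  -5400  -5880  -6360
D5: -480  -480  -480  -480
The fifth differences are constant at -480.
Work back: -4440 + 480 = -3960;  -18414 + 3960 = -14454;  -45092 + 14454 = -30638;  -72228 + 30638 = -41590;  -79158 + 41590 = -37568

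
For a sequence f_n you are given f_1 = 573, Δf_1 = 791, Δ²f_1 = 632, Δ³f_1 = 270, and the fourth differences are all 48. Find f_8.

Build the table forward from the leading diagonal:
Fourth differences: 48, 48, 48, 48, 48, 48, 48, 48
Third differences: 270, 318, 366, 414, 462, 510, 558, 606
Second differences: 632, 902, 1220, 1586, 2000, 2462, 2972, 3530
First differences: 791, 1423, 2325, 3545, 5131, 7131, 9593, 12565
f: 573, 1364, 2787, 5112, 8657, 13788, 20919, 30512

30512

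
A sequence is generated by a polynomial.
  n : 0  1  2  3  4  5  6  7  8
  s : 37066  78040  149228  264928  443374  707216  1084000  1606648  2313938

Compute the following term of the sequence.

3250984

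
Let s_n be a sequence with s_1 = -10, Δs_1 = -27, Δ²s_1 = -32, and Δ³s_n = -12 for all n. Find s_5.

Build the table forward from the leading diagonal:
Δ³: -12, -12, -12, -12, -12
Δ²: -32, -44, -56, -68, -80
Δ: -27, -59, -103, -159, -227
s: -10, -37, -96, -199, -358

-358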